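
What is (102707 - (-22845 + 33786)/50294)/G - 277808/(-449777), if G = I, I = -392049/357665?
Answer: -118710213368348051491/1266939076119066 ≈ -93699.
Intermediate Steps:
I = -56007/51095 (I = -392049*1/357665 = -56007/51095 ≈ -1.0961)
G = -56007/51095 ≈ -1.0961
(102707 - (-22845 + 33786)/50294)/G - 277808/(-449777) = (102707 - (-22845 + 33786)/50294)/(-56007/51095) - 277808/(-449777) = (102707 - 10941/50294)*(-51095/56007) - 277808*(-1/449777) = (102707 - 1*10941/50294)*(-51095/56007) + 277808/449777 = (102707 - 10941/50294)*(-51095/56007) + 277808/449777 = (5165534917/50294)*(-51095/56007) + 277808/449777 = -263933006584115/2816816058 + 277808/449777 = -118710213368348051491/1266939076119066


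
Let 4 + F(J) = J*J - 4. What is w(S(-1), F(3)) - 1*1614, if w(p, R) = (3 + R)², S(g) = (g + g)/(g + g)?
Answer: -1598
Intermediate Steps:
S(g) = 1 (S(g) = (2*g)/((2*g)) = (2*g)*(1/(2*g)) = 1)
F(J) = -8 + J² (F(J) = -4 + (J*J - 4) = -4 + (J² - 4) = -4 + (-4 + J²) = -8 + J²)
w(S(-1), F(3)) - 1*1614 = (3 + (-8 + 3²))² - 1*1614 = (3 + (-8 + 9))² - 1614 = (3 + 1)² - 1614 = 4² - 1614 = 16 - 1614 = -1598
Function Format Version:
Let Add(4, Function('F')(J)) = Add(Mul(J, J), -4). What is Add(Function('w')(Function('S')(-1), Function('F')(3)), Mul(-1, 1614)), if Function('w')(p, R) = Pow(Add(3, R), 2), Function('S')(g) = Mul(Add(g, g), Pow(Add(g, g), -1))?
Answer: -1598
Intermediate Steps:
Function('S')(g) = 1 (Function('S')(g) = Mul(Mul(2, g), Pow(Mul(2, g), -1)) = Mul(Mul(2, g), Mul(Rational(1, 2), Pow(g, -1))) = 1)
Function('F')(J) = Add(-8, Pow(J, 2)) (Function('F')(J) = Add(-4, Add(Mul(J, J), -4)) = Add(-4, Add(Pow(J, 2), -4)) = Add(-4, Add(-4, Pow(J, 2))) = Add(-8, Pow(J, 2)))
Add(Function('w')(Function('S')(-1), Function('F')(3)), Mul(-1, 1614)) = Add(Pow(Add(3, Add(-8, Pow(3, 2))), 2), Mul(-1, 1614)) = Add(Pow(Add(3, Add(-8, 9)), 2), -1614) = Add(Pow(Add(3, 1), 2), -1614) = Add(Pow(4, 2), -1614) = Add(16, -1614) = -1598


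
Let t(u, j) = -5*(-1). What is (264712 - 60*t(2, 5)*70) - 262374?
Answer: -18662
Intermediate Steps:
t(u, j) = 5
(264712 - 60*t(2, 5)*70) - 262374 = (264712 - 60*5*70) - 262374 = (264712 - 300*70) - 262374 = (264712 - 21000) - 262374 = 243712 - 262374 = -18662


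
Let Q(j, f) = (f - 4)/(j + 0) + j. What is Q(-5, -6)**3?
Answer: -27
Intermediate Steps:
Q(j, f) = j + (-4 + f)/j (Q(j, f) = (-4 + f)/j + j = j + (-4 + f)/j)
Q(-5, -6)**3 = ((-4 - 6 + (-5)**2)/(-5))**3 = (-(-4 - 6 + 25)/5)**3 = (-1/5*15)**3 = (-3)**3 = -27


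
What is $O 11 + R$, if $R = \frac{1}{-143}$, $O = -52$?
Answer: $- \frac{81797}{143} \approx -572.01$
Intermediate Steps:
$R = - \frac{1}{143} \approx -0.006993$
$O 11 + R = \left(-52\right) 11 - \frac{1}{143} = -572 - \frac{1}{143} = - \frac{81797}{143}$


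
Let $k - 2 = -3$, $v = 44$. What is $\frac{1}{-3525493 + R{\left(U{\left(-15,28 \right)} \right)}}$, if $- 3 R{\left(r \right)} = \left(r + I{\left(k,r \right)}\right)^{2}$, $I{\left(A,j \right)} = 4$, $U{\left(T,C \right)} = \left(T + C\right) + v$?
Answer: $- \frac{3}{10580200} \approx -2.8355 \cdot 10^{-7}$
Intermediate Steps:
$k = -1$ ($k = 2 - 3 = -1$)
$U{\left(T,C \right)} = 44 + C + T$ ($U{\left(T,C \right)} = \left(T + C\right) + 44 = \left(C + T\right) + 44 = 44 + C + T$)
$R{\left(r \right)} = - \frac{\left(4 + r\right)^{2}}{3}$ ($R{\left(r \right)} = - \frac{\left(r + 4\right)^{2}}{3} = - \frac{\left(4 + r\right)^{2}}{3}$)
$\frac{1}{-3525493 + R{\left(U{\left(-15,28 \right)} \right)}} = \frac{1}{-3525493 - \frac{\left(4 + \left(44 + 28 - 15\right)\right)^{2}}{3}} = \frac{1}{-3525493 - \frac{\left(4 + 57\right)^{2}}{3}} = \frac{1}{-3525493 - \frac{61^{2}}{3}} = \frac{1}{-3525493 - \frac{3721}{3}} = \frac{1}{- \frac{10580200}{3}} = - \frac{3}{10580200}$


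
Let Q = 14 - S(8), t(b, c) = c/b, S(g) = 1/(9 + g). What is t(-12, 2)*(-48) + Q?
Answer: 373/17 ≈ 21.941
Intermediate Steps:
Q = 237/17 (Q = 14 - 1/(9 + 8) = 14 - 1/17 = 237/17 ≈ 13.941)
t(-12, 2)*(-48) + Q = (2/(-12))*(-48) + 237/17 = (2*(-1/12))*(-48) + 237/17 = -1/6*(-48) + 237/17 = 8 + 237/17 = 373/17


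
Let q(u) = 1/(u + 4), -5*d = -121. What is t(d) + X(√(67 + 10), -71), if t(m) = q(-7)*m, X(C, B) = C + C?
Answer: -121/15 + 2*√77 ≈ 9.4833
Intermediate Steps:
X(C, B) = 2*C
d = 121/5 (d = -⅕*(-121) = 121/5 ≈ 24.200)
q(u) = 1/(4 + u)
t(m) = -m/3 (t(m) = m/(4 - 7) = m/(-3) = -m/3)
t(d) + X(√(67 + 10), -71) = -⅓*121/5 + 2*√(67 + 10) = -121/15 + 2*√77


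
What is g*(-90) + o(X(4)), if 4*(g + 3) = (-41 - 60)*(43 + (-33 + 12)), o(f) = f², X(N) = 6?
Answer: 50301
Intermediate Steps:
g = -1117/2 (g = -3 + ((-41 - 60)*(43 + (-33 + 12)))/4 = -3 + (-101*(43 - 21))/4 = -3 + (-101*22)/4 = -3 + (¼)*(-2222) = -3 - 1111/2 = -1117/2 ≈ -558.50)
g*(-90) + o(X(4)) = -1117/2*(-90) + 6² = 50265 + 36 = 50301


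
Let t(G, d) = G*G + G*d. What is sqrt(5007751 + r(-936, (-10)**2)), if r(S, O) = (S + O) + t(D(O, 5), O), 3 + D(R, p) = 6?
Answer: 2*sqrt(1251806) ≈ 2237.7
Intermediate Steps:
D(R, p) = 3 (D(R, p) = -3 + 6 = 3)
t(G, d) = G**2 + G*d
r(S, O) = 9 + S + 4*O (r(S, O) = (S + O) + 3*(3 + O) = (O + S) + (9 + 3*O) = 9 + S + 4*O)
sqrt(5007751 + r(-936, (-10)**2)) = sqrt(5007751 + (9 - 936 + 4*(-10)**2)) = sqrt(5007751 + (9 - 936 + 4*100)) = sqrt(5007751 + (9 - 936 + 400)) = sqrt(5007751 - 527) = sqrt(5007224) = 2*sqrt(1251806)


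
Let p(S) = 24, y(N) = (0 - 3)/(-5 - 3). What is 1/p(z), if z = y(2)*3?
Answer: 1/24 ≈ 0.041667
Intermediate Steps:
y(N) = 3/8 (y(N) = -3/(-8) = -3*(-⅛) = 3/8)
z = 9/8 (z = (3/8)*3 = 9/8 ≈ 1.1250)
1/p(z) = 1/24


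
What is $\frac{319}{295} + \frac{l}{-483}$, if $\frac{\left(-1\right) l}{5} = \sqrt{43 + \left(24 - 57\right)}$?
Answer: $\frac{319}{295} + \frac{5 \sqrt{10}}{483} \approx 1.1141$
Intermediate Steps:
$l = - 5 \sqrt{10}$ ($l = - 5 \sqrt{43 + \left(24 - 57\right)} = - 5 \sqrt{43 - 33} = - 5 \sqrt{10} \approx -15.811$)
$\frac{319}{295} + \frac{l}{-483} = \frac{319}{295} + \frac{\left(-5\right) \sqrt{10}}{-483} = 319 \cdot \frac{1}{295} + - 5 \sqrt{10} \left(- \frac{1}{483}\right) = \frac{319}{295} + \frac{5 \sqrt{10}}{483}$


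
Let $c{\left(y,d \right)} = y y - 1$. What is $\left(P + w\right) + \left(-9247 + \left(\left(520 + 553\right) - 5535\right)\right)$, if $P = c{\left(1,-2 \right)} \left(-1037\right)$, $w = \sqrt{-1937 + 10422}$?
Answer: $-13709 + \sqrt{8485} \approx -13617.0$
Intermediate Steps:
$c{\left(y,d \right)} = -1 + y^{2}$ ($c{\left(y,d \right)} = y^{2} - 1 = -1 + y^{2}$)
$w = \sqrt{8485} \approx 92.114$
$P = 0$ ($P = \left(-1 + 1^{2}\right) \left(-1037\right) = \left(-1 + 1\right) \left(-1037\right) = 0 \left(-1037\right) = 0$)
$\left(P + w\right) + \left(-9247 + \left(\left(520 + 553\right) - 5535\right)\right) = \left(0 + \sqrt{8485}\right) + \left(-9247 + \left(\left(520 + 553\right) - 5535\right)\right) = \sqrt{8485} + \left(-9247 + \left(1073 - 5535\right)\right) = \sqrt{8485} - 13709 = -13709 + \sqrt{8485}$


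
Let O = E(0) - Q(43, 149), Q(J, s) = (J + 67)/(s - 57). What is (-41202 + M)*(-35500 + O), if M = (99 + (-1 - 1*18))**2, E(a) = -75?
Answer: 28476823505/23 ≈ 1.2381e+9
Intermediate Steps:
Q(J, s) = (67 + J)/(-57 + s)
O = -3505/46 (O = -75 - (67 + 43)/(-57 + 149) = -75 - 110/92 = -75 - 1*55/46 = -75 - 55/46 = -3505/46 ≈ -76.196)
M = 6400 (M = (99 + (-1 - 18))**2 = (99 - 19)**2 = 80**2 = 6400)
(-41202 + M)*(-35500 + O) = (-41202 + 6400)*(-35500 - 3505/46) = -34802*(-1636505/46) = 28476823505/23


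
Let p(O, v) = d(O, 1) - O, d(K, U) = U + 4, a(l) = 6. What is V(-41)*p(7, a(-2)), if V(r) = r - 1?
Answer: 84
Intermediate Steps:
V(r) = -1 + r
d(K, U) = 4 + U
p(O, v) = 5 - O (p(O, v) = (4 + 1) - O = 5 - O)
V(-41)*p(7, a(-2)) = (-1 - 41)*(5 - 1*7) = -42*(5 - 7) = -42*(-2) = 84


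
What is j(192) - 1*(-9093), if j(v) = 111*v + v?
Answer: 30597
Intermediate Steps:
j(v) = 112*v
j(192) - 1*(-9093) = 112*192 - 1*(-9093) = 21504 + 9093 = 30597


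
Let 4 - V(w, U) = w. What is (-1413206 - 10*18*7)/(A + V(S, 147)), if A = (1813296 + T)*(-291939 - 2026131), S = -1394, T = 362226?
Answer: 707233/2521506140571 ≈ 2.8048e-7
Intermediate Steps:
A = -5043012282540 (A = (1813296 + 362226)*(-291939 - 2026131) = 2175522*(-2318070) = -5043012282540)
V(w, U) = 4 - w
(-1413206 - 10*18*7)/(A + V(S, 147)) = (-1413206 - 10*18*7)/(-5043012282540 + (4 - 1*(-1394))) = (-1413206 - 180*7)/(-5043012282540 + (4 + 1394)) = (-1413206 - 1260)/(-5043012282540 + 1398) = -1414466/(-5043012281142) = -1414466*(-1/5043012281142) = 707233/2521506140571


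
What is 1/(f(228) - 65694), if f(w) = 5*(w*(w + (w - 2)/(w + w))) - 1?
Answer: 1/194790 ≈ 5.1337e-6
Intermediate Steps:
f(w) = -1 + 5*w*(w + (-2 + w)/(2*w)) (f(w) = 5*(w*(w + (-2 + w)/((2*w)))) - 1 = 5*(w*(w + (-2 + w)*(1/(2*w)))) - 1 = 5*(w*(w + (-2 + w)/(2*w))) - 1 = 5*w*(w + (-2 + w)/(2*w)) - 1 = -1 + 5*w*(w + (-2 + w)/(2*w)))
1/(f(228) - 65694) = 1/((-6 + 5*228² + (5/2)*228) - 65694) = 1/((-6 + 5*51984 + 570) - 65694) = 1/((-6 + 259920 + 570) - 65694) = 1/(260484 - 65694) = 1/194790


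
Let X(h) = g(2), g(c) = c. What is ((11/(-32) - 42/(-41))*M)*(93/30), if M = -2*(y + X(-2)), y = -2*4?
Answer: 83049/3280 ≈ 25.320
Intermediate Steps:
y = -8
X(h) = 2
M = 12 (M = -2*(-8 + 2) = -2*(-6) = 12)
((11/(-32) - 42/(-41))*M)*(93/30) = ((11/(-32) - 42/(-41))*12)*(93/30) = ((11*(-1/32) - 42*(-1/41))*12)*(93*(1/30)) = ((-11/32 + 42/41)*12)*(31/10) = ((893/1312)*12)*(31/10) = (2679/328)*(31/10) = 83049/3280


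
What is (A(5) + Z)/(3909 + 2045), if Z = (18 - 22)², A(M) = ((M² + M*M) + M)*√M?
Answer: 8/2977 + 55*√5/5954 ≈ 0.023343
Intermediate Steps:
A(M) = √M*(M + 2*M²) (A(M) = ((M² + M²) + M)*√M = (2*M² + M)*√M = (M + 2*M²)*√M = √M*(M + 2*M²))
Z = 16 (Z = (-4)² = 16)
(A(5) + Z)/(3909 + 2045) = (5^(3/2)*(1 + 2*5) + 16)/(3909 + 2045) = ((5*√5)*(1 + 10) + 16)/5954 = ((5*√5)*11 + 16)*(1/5954) = (55*√5 + 16)*(1/5954) = (16 + 55*√5)*(1/5954) = 8/2977 + 55*√5/5954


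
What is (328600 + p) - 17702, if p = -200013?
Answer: 110885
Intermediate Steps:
(328600 + p) - 17702 = (328600 - 200013) - 17702 = 128587 - 17702 = 110885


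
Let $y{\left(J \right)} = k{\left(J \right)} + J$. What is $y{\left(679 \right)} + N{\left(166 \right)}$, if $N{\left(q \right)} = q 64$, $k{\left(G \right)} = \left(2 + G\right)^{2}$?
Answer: $475064$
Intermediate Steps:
$N{\left(q \right)} = 64 q$
$y{\left(J \right)} = J + \left(2 + J\right)^{2}$ ($y{\left(J \right)} = \left(2 + J\right)^{2} + J = J + \left(2 + J\right)^{2}$)
$y{\left(679 \right)} + N{\left(166 \right)} = \left(679 + \left(2 + 679\right)^{2}\right) + 64 \cdot 166 = \left(679 + 681^{2}\right) + 10624 = \left(679 + 463761\right) + 10624 = 464440 + 10624 = 475064$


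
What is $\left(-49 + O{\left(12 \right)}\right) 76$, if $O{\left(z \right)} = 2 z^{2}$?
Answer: $18164$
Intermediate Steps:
$\left(-49 + O{\left(12 \right)}\right) 76 = \left(-49 + 2 \cdot 12^{2}\right) 76 = \left(-49 + 2 \cdot 144\right) 76 = \left(-49 + 288\right) 76 = 239 \cdot 76 = 18164$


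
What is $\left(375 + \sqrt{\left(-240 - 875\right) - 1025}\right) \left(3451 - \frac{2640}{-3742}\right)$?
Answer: $\frac{2421802875}{1871} + \frac{12916282 i \sqrt{535}}{1871} \approx 1.2944 \cdot 10^{6} + 1.5968 \cdot 10^{5} i$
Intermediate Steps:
$\left(375 + \sqrt{\left(-240 - 875\right) - 1025}\right) \left(3451 - \frac{2640}{-3742}\right) = \left(375 + \sqrt{\left(-240 - 875\right) - 1025}\right) \left(3451 - - \frac{1320}{1871}\right) = \left(375 + \sqrt{-1115 - 1025}\right) \left(3451 + \frac{1320}{1871}\right) = \left(375 + \sqrt{-2140}\right) \frac{6458141}{1871} = \left(375 + 2 i \sqrt{535}\right) \frac{6458141}{1871} = \frac{2421802875}{1871} + \frac{12916282 i \sqrt{535}}{1871}$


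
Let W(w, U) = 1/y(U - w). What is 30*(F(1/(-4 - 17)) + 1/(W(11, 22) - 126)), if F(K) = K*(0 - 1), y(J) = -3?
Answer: 3160/2653 ≈ 1.1911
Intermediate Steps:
W(w, U) = -⅓ (W(w, U) = 1/(-3) = -⅓)
F(K) = -K (F(K) = K*(-1) = -K)
30*(F(1/(-4 - 17)) + 1/(W(11, 22) - 126)) = 30*(-1/(-4 - 17) + 1/(-⅓ - 126)) = 30*(-1/(-21) + 1/(-379/3)) = 30*(-1*(-1/21) - 3/379) = 30*(1/21 - 3/379) = 30*(316/7959) = 3160/2653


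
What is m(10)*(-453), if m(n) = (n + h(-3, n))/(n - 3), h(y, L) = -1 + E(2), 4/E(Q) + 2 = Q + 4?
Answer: -4530/7 ≈ -647.14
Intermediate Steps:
E(Q) = 4/(2 + Q) (E(Q) = 4/(-2 + (Q + 4)) = 4/(-2 + (4 + Q)) = 4/(2 + Q))
h(y, L) = 0 (h(y, L) = -1 + 4/(2 + 2) = -1 + 4/4 = -1 + 4*(¼) = -1 + 1 = 0)
m(n) = n/(-3 + n) (m(n) = (n + 0)/(n - 3) = n/(-3 + n))
m(10)*(-453) = (10/(-3 + 10))*(-453) = (10/7)*(-453) = -4530/7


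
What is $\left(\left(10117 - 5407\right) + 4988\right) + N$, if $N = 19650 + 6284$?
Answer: $35632$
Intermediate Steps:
$N = 25934$
$\left(\left(10117 - 5407\right) + 4988\right) + N = \left(\left(10117 - 5407\right) + 4988\right) + 25934 = \left(4710 + 4988\right) + 25934 = 9698 + 25934 = 35632$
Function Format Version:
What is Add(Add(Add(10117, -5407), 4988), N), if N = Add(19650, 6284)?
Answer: 35632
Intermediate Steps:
N = 25934
Add(Add(Add(10117, -5407), 4988), N) = Add(Add(Add(10117, -5407), 4988), 25934) = Add(Add(4710, 4988), 25934) = Add(9698, 25934) = 35632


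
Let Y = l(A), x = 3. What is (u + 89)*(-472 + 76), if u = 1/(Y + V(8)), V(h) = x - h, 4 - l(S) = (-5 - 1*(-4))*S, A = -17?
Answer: -35222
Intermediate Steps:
l(S) = 4 + S (l(S) = 4 - (-5 - 1*(-4))*S = 4 - (-5 + 4)*S = 4 - (-1)*S = 4 + S)
V(h) = 3 - h
Y = -13 (Y = 4 - 17 = -13)
u = -1/18 (u = 1/(-13 + (3 - 1*8)) = 1/(-13 + (3 - 8)) = 1/(-13 - 5) = 1/(-18) = -1/18 ≈ -0.055556)
(u + 89)*(-472 + 76) = (-1/18 + 89)*(-472 + 76) = (1601/18)*(-396) = -35222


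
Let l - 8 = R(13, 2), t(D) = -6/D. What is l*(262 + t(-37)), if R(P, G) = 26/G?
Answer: 203700/37 ≈ 5505.4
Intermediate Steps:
l = 21 (l = 8 + 26/2 = 8 + 26*(1/2) = 8 + 13 = 21)
l*(262 + t(-37)) = 21*(262 - 6/(-37)) = 21*(262 - 6*(-1/37)) = 21*(262 + 6/37) = 21*(9700/37) = 203700/37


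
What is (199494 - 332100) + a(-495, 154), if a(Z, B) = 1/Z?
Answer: -65639971/495 ≈ -1.3261e+5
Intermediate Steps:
(199494 - 332100) + a(-495, 154) = (199494 - 332100) + 1/(-495) = -132606 - 1/495 = -65639971/495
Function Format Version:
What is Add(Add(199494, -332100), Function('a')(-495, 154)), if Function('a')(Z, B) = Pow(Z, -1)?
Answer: Rational(-65639971, 495) ≈ -1.3261e+5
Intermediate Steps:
Add(Add(199494, -332100), Function('a')(-495, 154)) = Add(Add(199494, -332100), Pow(-495, -1)) = Add(-132606, Rational(-1, 495)) = Rational(-65639971, 495)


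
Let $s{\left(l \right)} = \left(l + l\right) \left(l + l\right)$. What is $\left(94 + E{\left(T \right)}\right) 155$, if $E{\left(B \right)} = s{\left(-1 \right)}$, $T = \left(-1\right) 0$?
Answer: $15190$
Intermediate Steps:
$s{\left(l \right)} = 4 l^{2}$ ($s{\left(l \right)} = 2 l 2 l = 4 l^{2}$)
$T = 0$
$E{\left(B \right)} = 4$ ($E{\left(B \right)} = 4 \left(-1\right)^{2} = 4 \cdot 1 = 4$)
$\left(94 + E{\left(T \right)}\right) 155 = \left(94 + 4\right) 155 = 98 \cdot 155 = 15190$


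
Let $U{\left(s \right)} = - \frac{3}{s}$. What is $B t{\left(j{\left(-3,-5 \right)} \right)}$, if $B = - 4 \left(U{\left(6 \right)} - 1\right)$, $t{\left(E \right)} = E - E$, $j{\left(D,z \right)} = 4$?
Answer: $0$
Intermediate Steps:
$t{\left(E \right)} = 0$
$B = 6$ ($B = - 4 \left(- \frac{3}{6} - 1\right) = - 4 \left(\left(-3\right) \frac{1}{6} - 1\right) = - 4 \left(- \frac{1}{2} - 1\right) = \left(-4\right) \left(- \frac{3}{2}\right) = 6$)
$B t{\left(j{\left(-3,-5 \right)} \right)} = 6 \cdot 0 = 0$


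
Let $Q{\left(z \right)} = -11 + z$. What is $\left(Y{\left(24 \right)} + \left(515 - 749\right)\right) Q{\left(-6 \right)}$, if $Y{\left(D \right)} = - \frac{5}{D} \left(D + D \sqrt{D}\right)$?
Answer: $4063 + 170 \sqrt{6} \approx 4479.4$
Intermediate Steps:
$Y{\left(D \right)} = - \frac{5 \left(D + D^{\frac{3}{2}}\right)}{D}$ ($Y{\left(D \right)} = - \frac{5}{D} \left(D + D^{\frac{3}{2}}\right) = - \frac{5 \left(D + D^{\frac{3}{2}}\right)}{D}$)
$\left(Y{\left(24 \right)} + \left(515 - 749\right)\right) Q{\left(-6 \right)} = \left(\left(-5 - 5 \sqrt{24}\right) + \left(515 - 749\right)\right) \left(-11 - 6\right) = \left(\left(-5 - 5 \cdot 2 \sqrt{6}\right) - 234\right) \left(-17\right) = \left(\left(-5 - 10 \sqrt{6}\right) - 234\right) \left(-17\right) = \left(-239 - 10 \sqrt{6}\right) \left(-17\right) = 4063 + 170 \sqrt{6}$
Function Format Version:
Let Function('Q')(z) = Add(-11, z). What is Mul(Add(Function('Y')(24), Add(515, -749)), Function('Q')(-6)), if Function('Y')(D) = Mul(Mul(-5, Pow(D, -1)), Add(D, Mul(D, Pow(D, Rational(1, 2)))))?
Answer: Add(4063, Mul(170, Pow(6, Rational(1, 2)))) ≈ 4479.4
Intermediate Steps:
Function('Y')(D) = Mul(-5, Pow(D, -1), Add(D, Pow(D, Rational(3, 2)))) (Function('Y')(D) = Mul(Mul(-5, Pow(D, -1)), Add(D, Pow(D, Rational(3, 2)))) = Mul(-5, Pow(D, -1), Add(D, Pow(D, Rational(3, 2)))))
Mul(Add(Function('Y')(24), Add(515, -749)), Function('Q')(-6)) = Mul(Add(Add(-5, Mul(-5, Pow(24, Rational(1, 2)))), Add(515, -749)), Add(-11, -6)) = Mul(Add(Add(-5, Mul(-5, Mul(2, Pow(6, Rational(1, 2))))), -234), -17) = Mul(Add(Add(-5, Mul(-10, Pow(6, Rational(1, 2)))), -234), -17) = Mul(Add(-239, Mul(-10, Pow(6, Rational(1, 2)))), -17) = Add(4063, Mul(170, Pow(6, Rational(1, 2))))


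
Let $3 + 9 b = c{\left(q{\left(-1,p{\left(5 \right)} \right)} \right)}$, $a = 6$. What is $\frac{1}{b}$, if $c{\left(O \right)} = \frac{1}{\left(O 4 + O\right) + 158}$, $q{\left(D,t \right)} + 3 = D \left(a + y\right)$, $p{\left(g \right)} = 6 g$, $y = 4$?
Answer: $- \frac{837}{278} \approx -3.0108$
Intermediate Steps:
$q{\left(D,t \right)} = -3 + 10 D$ ($q{\left(D,t \right)} = -3 + D \left(6 + 4\right) = -3 + D 10 = -3 + 10 D$)
$c{\left(O \right)} = \frac{1}{158 + 5 O}$ ($c{\left(O \right)} = \frac{1}{\left(4 O + O\right) + 158} = \frac{1}{5 O + 158} = \frac{1}{158 + 5 O}$)
$b = - \frac{278}{837}$ ($b = - \frac{1}{3} + \frac{1}{9 \left(158 + 5 \left(-3 + 10 \left(-1\right)\right)\right)} = - \frac{1}{3} + \frac{1}{9 \left(158 + 5 \left(-3 - 10\right)\right)} = - \frac{1}{3} + \frac{1}{9 \left(158 + 5 \left(-13\right)\right)} = - \frac{1}{3} + \frac{1}{9 \left(158 - 65\right)} = - \frac{1}{3} + \frac{1}{9 \cdot 93} = - \frac{1}{3} + \frac{1}{9} \cdot \frac{1}{93} = - \frac{1}{3} + \frac{1}{837} = - \frac{278}{837} \approx -0.33214$)
$\frac{1}{b} = \frac{1}{- \frac{278}{837}} = - \frac{837}{278}$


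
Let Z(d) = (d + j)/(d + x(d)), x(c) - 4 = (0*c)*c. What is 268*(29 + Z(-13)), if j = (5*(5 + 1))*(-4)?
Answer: 105592/9 ≈ 11732.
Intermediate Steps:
x(c) = 4 (x(c) = 4 + (0*c)*c = 4 + 0*c = 4 + 0 = 4)
j = -120 (j = (5*6)*(-4) = 30*(-4) = -120)
Z(d) = (-120 + d)/(4 + d) (Z(d) = (d - 120)/(d + 4) = (-120 + d)/(4 + d))
268*(29 + Z(-13)) = 268*(29 + (-120 - 13)/(4 - 13)) = 268*(29 - 133/(-9)) = 268*(29 - ⅑*(-133)) = 268*(29 + 133/9) = 268*(394/9) = 105592/9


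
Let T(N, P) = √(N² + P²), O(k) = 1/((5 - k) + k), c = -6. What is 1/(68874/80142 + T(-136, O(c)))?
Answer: -3833125075/82493413441024 + 892047245*√462401/82493413441024 ≈ 0.0073068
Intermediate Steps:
O(k) = ⅕ (O(k) = 1/5 = ⅕)
1/(68874/80142 + T(-136, O(c))) = 1/(68874/80142 + √((-136)² + (⅕)²)) = 1/(68874*(1/80142) + √(18496 + 1/25)) = 1/(11479/13357 + √(462401/25)) = 1/(11479/13357 + √462401/5)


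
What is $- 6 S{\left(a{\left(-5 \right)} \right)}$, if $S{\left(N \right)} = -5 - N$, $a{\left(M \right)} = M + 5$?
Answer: $30$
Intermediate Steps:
$a{\left(M \right)} = 5 + M$
$- 6 S{\left(a{\left(-5 \right)} \right)} = - 6 \left(-5 - \left(5 - 5\right)\right) = - 6 \left(-5 - 0\right) = - 6 \left(-5 + 0\right) = \left(-6\right) \left(-5\right) = 30$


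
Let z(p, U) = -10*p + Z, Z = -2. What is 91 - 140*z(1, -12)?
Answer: 1771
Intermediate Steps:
z(p, U) = -2 - 10*p (z(p, U) = -10*p - 2 = -2 - 10*p)
91 - 140*z(1, -12) = 91 - 140*(-2 - 10*1) = 91 - 140*(-2 - 10) = 91 - 140*(-12) = 91 + 1680 = 1771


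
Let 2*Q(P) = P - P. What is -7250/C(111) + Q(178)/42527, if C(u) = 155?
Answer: -1450/31 ≈ -46.774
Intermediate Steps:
Q(P) = 0 (Q(P) = (P - P)/2 = (½)*0 = 0)
-7250/C(111) + Q(178)/42527 = -7250/155 + 0/42527 = -7250*1/155 + 0*(1/42527) = -1450/31 + 0 = -1450/31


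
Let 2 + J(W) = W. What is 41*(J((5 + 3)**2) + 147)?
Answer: 8569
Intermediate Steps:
J(W) = -2 + W
41*(J((5 + 3)**2) + 147) = 41*((-2 + (5 + 3)**2) + 147) = 41*((-2 + 8**2) + 147) = 41*((-2 + 64) + 147) = 41*(62 + 147) = 41*209 = 8569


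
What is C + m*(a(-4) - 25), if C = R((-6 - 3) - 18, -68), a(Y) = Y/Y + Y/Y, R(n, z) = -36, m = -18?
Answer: 378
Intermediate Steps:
a(Y) = 2 (a(Y) = 1 + 1 = 2)
C = -36
C + m*(a(-4) - 25) = -36 - 18*(2 - 25) = -36 - 18*(-23) = -36 + 414 = 378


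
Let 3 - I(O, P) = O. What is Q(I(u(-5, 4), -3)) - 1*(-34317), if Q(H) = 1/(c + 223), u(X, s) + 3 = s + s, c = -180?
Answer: 1475632/43 ≈ 34317.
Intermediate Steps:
u(X, s) = -3 + 2*s (u(X, s) = -3 + (s + s) = -3 + 2*s)
I(O, P) = 3 - O
Q(H) = 1/43 (Q(H) = 1/(-180 + 223) = 1/43)
Q(I(u(-5, 4), -3)) - 1*(-34317) = 1/43 - 1*(-34317) = 1/43 + 34317 = 1475632/43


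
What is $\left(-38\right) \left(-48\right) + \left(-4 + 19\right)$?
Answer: $1839$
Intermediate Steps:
$\left(-38\right) \left(-48\right) + \left(-4 + 19\right) = 1824 + 15 = 1839$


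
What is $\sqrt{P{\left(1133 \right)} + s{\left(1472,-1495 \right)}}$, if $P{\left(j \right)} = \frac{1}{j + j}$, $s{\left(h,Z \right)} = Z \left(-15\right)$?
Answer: $\frac{\sqrt{115146905566}}{2266} \approx 149.75$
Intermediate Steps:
$s{\left(h,Z \right)} = - 15 Z$
$P{\left(j \right)} = \frac{1}{2 j}$
$\sqrt{P{\left(1133 \right)} + s{\left(1472,-1495 \right)}} = \sqrt{\frac{1}{2 \cdot 1133} - -22425} = \sqrt{\frac{1}{2} \cdot \frac{1}{1133} + 22425} = \sqrt{\frac{1}{2266} + 22425} = \sqrt{\frac{50815051}{2266}} = \frac{\sqrt{115146905566}}{2266}$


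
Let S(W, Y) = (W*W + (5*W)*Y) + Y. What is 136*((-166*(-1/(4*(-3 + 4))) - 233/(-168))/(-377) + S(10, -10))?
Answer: -441574405/7917 ≈ -55776.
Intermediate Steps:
S(W, Y) = Y + W**2 + 5*W*Y (S(W, Y) = (W**2 + 5*W*Y) + Y = Y + W**2 + 5*W*Y)
136*((-166*(-1/(4*(-3 + 4))) - 233/(-168))/(-377) + S(10, -10)) = 136*((-166*(-1/(4*(-3 + 4))) - 233/(-168))/(-377) + (-10 + 10**2 + 5*10*(-10))) = 136*((-166/((-4*1)) - 233*(-1/168))*(-1/377) + (-10 + 100 - 500)) = 136*((-166/(-4) + 233/168)*(-1/377) - 410) = 136*((-166*(-1/4) + 233/168)*(-1/377) - 410) = 136*((83/2 + 233/168)*(-1/377) - 410) = 136*((7205/168)*(-1/377) - 410) = 136*(-7205/63336 - 410) = 136*(-25974965/63336) = -441574405/7917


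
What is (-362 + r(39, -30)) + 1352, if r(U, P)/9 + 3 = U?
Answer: 1314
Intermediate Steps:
r(U, P) = -27 + 9*U
(-362 + r(39, -30)) + 1352 = (-362 + (-27 + 9*39)) + 1352 = (-362 + (-27 + 351)) + 1352 = (-362 + 324) + 1352 = -38 + 1352 = 1314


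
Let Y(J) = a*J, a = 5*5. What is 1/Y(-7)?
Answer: -1/175 ≈ -0.0057143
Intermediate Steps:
a = 25
Y(J) = 25*J
1/Y(-7) = 1/(25*(-7)) = 1/(-175) = -1/175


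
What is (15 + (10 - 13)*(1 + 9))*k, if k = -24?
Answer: 360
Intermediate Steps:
(15 + (10 - 13)*(1 + 9))*k = (15 + (10 - 13)*(1 + 9))*(-24) = (15 - 3*10)*(-24) = (15 - 30)*(-24) = -15*(-24) = 360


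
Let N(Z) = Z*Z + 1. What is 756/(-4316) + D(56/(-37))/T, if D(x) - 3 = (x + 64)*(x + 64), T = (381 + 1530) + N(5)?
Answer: 405452024/220095499 ≈ 1.8422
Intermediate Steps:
N(Z) = 1 + Z**2 (N(Z) = Z**2 + 1 = 1 + Z**2)
T = 1937 (T = (381 + 1530) + (1 + 5**2) = 1911 + (1 + 25) = 1911 + 26 = 1937)
D(x) = 3 + (64 + x)**2 (D(x) = 3 + (x + 64)*(x + 64) = 3 + (64 + x)*(64 + x) = 3 + (64 + x)**2)
756/(-4316) + D(56/(-37))/T = 756/(-4316) + (3 + (64 + 56/(-37))**2)/1937 = 756*(-1/4316) + (3 + (64 + 56*(-1/37))**2)*(1/1937) = -189/1079 + (3 + (64 - 56/37)**2)*(1/1937) = -189/1079 + (3 + (2312/37)**2)*(1/1937) = -189/1079 + (3 + 5345344/1369)*(1/1937) = -189/1079 + (5349451/1369)*(1/1937) = -189/1079 + 5349451/2651753 = 405452024/220095499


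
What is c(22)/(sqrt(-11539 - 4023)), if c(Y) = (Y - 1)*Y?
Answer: -231*I*sqrt(15562)/7781 ≈ -3.7035*I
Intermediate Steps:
c(Y) = Y*(-1 + Y) (c(Y) = (-1 + Y)*Y = Y*(-1 + Y))
c(22)/(sqrt(-11539 - 4023)) = (22*(-1 + 22))/(sqrt(-11539 - 4023)) = (22*21)/(sqrt(-15562)) = 462/((I*sqrt(15562))) = 462*(-I*sqrt(15562)/15562) = -231*I*sqrt(15562)/7781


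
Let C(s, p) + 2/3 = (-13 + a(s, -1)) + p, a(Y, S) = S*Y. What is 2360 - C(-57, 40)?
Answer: 6830/3 ≈ 2276.7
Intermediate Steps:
C(s, p) = -41/3 + p - s (C(s, p) = -2/3 + ((-13 - s) + p) = -2/3 + (-13 + p - s) = -41/3 + p - s)
2360 - C(-57, 40) = 2360 - (-41/3 + 40 - 1*(-57)) = 2360 - (-41/3 + 40 + 57) = 2360 - 1*250/3 = 2360 - 250/3 = 6830/3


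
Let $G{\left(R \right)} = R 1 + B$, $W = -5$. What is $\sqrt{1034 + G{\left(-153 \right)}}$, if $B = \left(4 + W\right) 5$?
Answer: $2 \sqrt{219} \approx 29.597$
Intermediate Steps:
$B = -5$ ($B = \left(4 - 5\right) 5 = \left(-1\right) 5 = -5$)
$G{\left(R \right)} = -5 + R$ ($G{\left(R \right)} = R 1 - 5 = R - 5 = -5 + R$)
$\sqrt{1034 + G{\left(-153 \right)}} = \sqrt{1034 - 158} = \sqrt{876} = 2 \sqrt{219}$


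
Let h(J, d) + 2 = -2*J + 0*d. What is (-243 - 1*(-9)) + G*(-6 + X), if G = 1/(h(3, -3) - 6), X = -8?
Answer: -233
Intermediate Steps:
h(J, d) = -2 - 2*J (h(J, d) = -2 + (-2*J + 0*d) = -2 + (-2*J + 0) = -2 - 2*J)
G = -1/14 (G = 1/((-2 - 2*3) - 6) = 1/((-2 - 6) - 6) = 1/(-8 - 6) = 1/(-14) = -1/14 ≈ -0.071429)
(-243 - 1*(-9)) + G*(-6 + X) = (-243 - 1*(-9)) - (-6 - 8)/14 = (-243 + 9) - 1/14*(-14) = -234 + 1 = -233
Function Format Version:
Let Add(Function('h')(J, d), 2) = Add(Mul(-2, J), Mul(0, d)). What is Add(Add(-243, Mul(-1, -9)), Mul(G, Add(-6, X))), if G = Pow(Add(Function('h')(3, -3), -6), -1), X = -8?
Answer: -233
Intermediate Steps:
Function('h')(J, d) = Add(-2, Mul(-2, J)) (Function('h')(J, d) = Add(-2, Add(Mul(-2, J), Mul(0, d))) = Add(-2, Add(Mul(-2, J), 0)) = Add(-2, Mul(-2, J)))
G = Rational(-1, 14) (G = Pow(Add(Add(-2, Mul(-2, 3)), -6), -1) = Pow(Add(Add(-2, -6), -6), -1) = Pow(Add(-8, -6), -1) = Pow(-14, -1) = Rational(-1, 14) ≈ -0.071429)
Add(Add(-243, Mul(-1, -9)), Mul(G, Add(-6, X))) = Add(Add(-243, Mul(-1, -9)), Mul(Rational(-1, 14), Add(-6, -8))) = Add(Add(-243, 9), Mul(Rational(-1, 14), -14)) = Add(-234, 1) = -233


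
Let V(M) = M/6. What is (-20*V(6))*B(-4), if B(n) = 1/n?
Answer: 5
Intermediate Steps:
V(M) = M/6 (V(M) = M*(1/6) = M/6)
B(n) = 1/n
(-20*V(6))*B(-4) = -10*6/3/(-4) = -20*1*(-1/4) = -20*(-1/4) = 5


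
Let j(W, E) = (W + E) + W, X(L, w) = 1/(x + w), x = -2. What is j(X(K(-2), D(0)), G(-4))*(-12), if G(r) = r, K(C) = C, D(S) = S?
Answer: 60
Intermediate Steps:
X(L, w) = 1/(-2 + w)
j(W, E) = E + 2*W (j(W, E) = (E + W) + W = E + 2*W)
j(X(K(-2), D(0)), G(-4))*(-12) = (-4 + 2/(-2 + 0))*(-12) = (-4 + 2/(-2))*(-12) = (-4 + 2*(-1/2))*(-12) = (-4 - 1)*(-12) = -5*(-12) = 60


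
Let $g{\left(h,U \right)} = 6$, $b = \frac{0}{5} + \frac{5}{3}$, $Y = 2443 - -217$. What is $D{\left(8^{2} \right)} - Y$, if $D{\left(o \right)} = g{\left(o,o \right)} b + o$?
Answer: $-2586$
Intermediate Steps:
$Y = 2660$ ($Y = 2443 + 217 = 2660$)
$b = \frac{5}{3}$ ($b = 0 \cdot \frac{1}{5} + 5 \cdot \frac{1}{3} = 0 + \frac{5}{3} = \frac{5}{3} \approx 1.6667$)
$D{\left(o \right)} = 10 + o$ ($D{\left(o \right)} = 6 \cdot \frac{5}{3} + o = 10 + o$)
$D{\left(8^{2} \right)} - Y = \left(10 + 8^{2}\right) - 2660 = \left(10 + 64\right) - 2660 = 74 - 2660 = -2586$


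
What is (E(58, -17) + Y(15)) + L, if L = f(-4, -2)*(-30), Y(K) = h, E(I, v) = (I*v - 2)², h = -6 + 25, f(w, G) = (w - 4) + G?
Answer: 976463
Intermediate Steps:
f(w, G) = -4 + G + w (f(w, G) = (-4 + w) + G = -4 + G + w)
h = 19
E(I, v) = (-2 + I*v)²
Y(K) = 19
L = 300 (L = (-4 - 2 - 4)*(-30) = -10*(-30) = 300)
(E(58, -17) + Y(15)) + L = ((-2 + 58*(-17))² + 19) + 300 = ((-2 - 986)² + 19) + 300 = ((-988)² + 19) + 300 = (976144 + 19) + 300 = 976163 + 300 = 976463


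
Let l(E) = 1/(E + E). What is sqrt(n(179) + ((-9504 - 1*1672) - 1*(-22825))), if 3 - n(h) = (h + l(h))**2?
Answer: I*sqrt(2613263961)/358 ≈ 142.79*I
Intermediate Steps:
l(E) = 1/(2*E)
n(h) = 3 - (h + 1/(2*h))**2
sqrt(n(179) + ((-9504 - 1*1672) - 1*(-22825))) = sqrt((2 - 1*179**2 - 1/4/179**2) + ((-9504 - 1*1672) - 1*(-22825))) = sqrt((2 - 1*32041 - 1/4*1/32041) + ((-9504 - 1672) + 22825)) = sqrt((2 - 32041 - 1/128164) + (-11176 + 22825)) = sqrt(-4106246397/128164 + 11649) = sqrt(-2613263961/128164) = I*sqrt(2613263961)/358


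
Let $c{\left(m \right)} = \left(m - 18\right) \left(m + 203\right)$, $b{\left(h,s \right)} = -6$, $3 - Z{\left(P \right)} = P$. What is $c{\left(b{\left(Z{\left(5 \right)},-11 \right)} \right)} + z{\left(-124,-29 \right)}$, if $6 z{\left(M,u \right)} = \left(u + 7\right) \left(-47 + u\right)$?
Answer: $- \frac{13348}{3} \approx -4449.3$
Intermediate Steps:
$Z{\left(P \right)} = 3 - P$
$z{\left(M,u \right)} = \frac{\left(-47 + u\right) \left(7 + u\right)}{6}$ ($z{\left(M,u \right)} = \frac{\left(u + 7\right) \left(-47 + u\right)}{6} = \frac{\left(7 + u\right) \left(-47 + u\right)}{6} = \frac{\left(-47 + u\right) \left(7 + u\right)}{6}$)
$c{\left(m \right)} = \left(-18 + m\right) \left(203 + m\right)$
$c{\left(b{\left(Z{\left(5 \right)},-11 \right)} \right)} + z{\left(-124,-29 \right)} = \left(-3654 + \left(-6\right)^{2} + 185 \left(-6\right)\right) - \left(- \frac{277}{2} - \frac{841}{6}\right) = \left(-3654 + 36 - 1110\right) + \left(- \frac{329}{6} + \frac{580}{3} + \frac{1}{6} \cdot 841\right) = -4728 + \left(- \frac{329}{6} + \frac{580}{3} + \frac{841}{6}\right) = -4728 + \frac{836}{3} = - \frac{13348}{3}$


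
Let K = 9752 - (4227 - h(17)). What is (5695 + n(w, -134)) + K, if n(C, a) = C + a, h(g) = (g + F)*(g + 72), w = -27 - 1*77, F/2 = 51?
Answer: 21573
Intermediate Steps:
F = 102 (F = 2*51 = 102)
w = -104 (w = -27 - 77 = -104)
h(g) = (72 + g)*(102 + g) (h(g) = (g + 102)*(g + 72) = (102 + g)*(72 + g) = (72 + g)*(102 + g))
K = 16116 (K = 9752 - (4227 - (7344 + 17² + 174*17)) = 9752 - (4227 - (7344 + 289 + 2958)) = 9752 - (4227 - 1*10591) = 9752 - (4227 - 10591) = 9752 - 1*(-6364) = 9752 + 6364 = 16116)
(5695 + n(w, -134)) + K = (5695 + (-104 - 134)) + 16116 = (5695 - 238) + 16116 = 5457 + 16116 = 21573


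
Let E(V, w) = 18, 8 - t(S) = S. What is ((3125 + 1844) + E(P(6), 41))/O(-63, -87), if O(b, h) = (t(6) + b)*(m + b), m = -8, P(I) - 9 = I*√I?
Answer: 4987/4331 ≈ 1.1515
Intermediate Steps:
P(I) = 9 + I^(3/2) (P(I) = 9 + I*√I = 9 + I^(3/2))
t(S) = 8 - S
O(b, h) = (-8 + b)*(2 + b) (O(b, h) = ((8 - 1*6) + b)*(-8 + b) = ((8 - 6) + b)*(-8 + b) = (2 + b)*(-8 + b) = (-8 + b)*(2 + b))
((3125 + 1844) + E(P(6), 41))/O(-63, -87) = ((3125 + 1844) + 18)/(-16 + (-63)² - 6*(-63)) = (4969 + 18)/(-16 + 3969 + 378) = 4987/4331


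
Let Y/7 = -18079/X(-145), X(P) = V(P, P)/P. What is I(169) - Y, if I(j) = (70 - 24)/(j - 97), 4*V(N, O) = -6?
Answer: 440404463/36 ≈ 1.2233e+7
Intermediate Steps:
V(N, O) = -3/2 (V(N, O) = (¼)*(-6) = -3/2)
X(P) = -3/(2*P)
I(j) = 46/(-97 + j)
Y = -36700370/3 (Y = 7*(-18079/((-3/2/(-145)))) = 7*(-18079/((-3/2*(-1/145)))) = 7*(-18079/3/290) = 7*(-18079*290/3) = 7*(-5242910/3) = -36700370/3 ≈ -1.2233e+7)
I(169) - Y = 46/(-97 + 169) - 1*(-36700370/3) = 46/72 + 36700370/3 = 46*(1/72) + 36700370/3 = 23/36 + 36700370/3 = 440404463/36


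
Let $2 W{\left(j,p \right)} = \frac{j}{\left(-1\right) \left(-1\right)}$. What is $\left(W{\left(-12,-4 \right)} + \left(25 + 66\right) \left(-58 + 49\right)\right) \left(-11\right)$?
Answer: $9075$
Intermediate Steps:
$W{\left(j,p \right)} = \frac{j}{2}$ ($W{\left(j,p \right)} = \frac{j \frac{1}{\left(-1\right) \left(-1\right)}}{2} = \frac{j 1^{-1}}{2} = \frac{j 1}{2} = \frac{j}{2}$)
$\left(W{\left(-12,-4 \right)} + \left(25 + 66\right) \left(-58 + 49\right)\right) \left(-11\right) = \left(\frac{1}{2} \left(-12\right) + \left(25 + 66\right) \left(-58 + 49\right)\right) \left(-11\right) = \left(-6 + 91 \left(-9\right)\right) \left(-11\right) = \left(-6 - 819\right) \left(-11\right) = \left(-825\right) \left(-11\right) = 9075$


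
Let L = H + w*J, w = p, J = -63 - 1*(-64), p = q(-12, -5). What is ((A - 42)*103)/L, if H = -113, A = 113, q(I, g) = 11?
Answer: -7313/102 ≈ -71.696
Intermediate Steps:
p = 11
J = 1 (J = -63 + 64 = 1)
w = 11
L = -102 (L = -113 + 11*1 = -113 + 11 = -102)
((A - 42)*103)/L = ((113 - 42)*103)/(-102) = (71*103)*(-1/102) = 7313*(-1/102) = -7313/102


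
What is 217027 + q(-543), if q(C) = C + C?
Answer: 215941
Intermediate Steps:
q(C) = 2*C
217027 + q(-543) = 217027 + 2*(-543) = 217027 - 1086 = 215941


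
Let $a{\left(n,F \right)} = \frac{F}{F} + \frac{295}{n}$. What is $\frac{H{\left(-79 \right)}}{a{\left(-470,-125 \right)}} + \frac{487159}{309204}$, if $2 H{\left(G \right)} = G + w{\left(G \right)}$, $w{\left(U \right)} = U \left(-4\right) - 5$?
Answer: $\frac{484087283}{1546020} \approx 313.12$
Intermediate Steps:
$w{\left(U \right)} = -5 - 4 U$ ($w{\left(U \right)} = - 4 U - 5 = -5 - 4 U$)
$a{\left(n,F \right)} = 1 + \frac{295}{n}$
$H{\left(G \right)} = - \frac{5}{2} - \frac{3 G}{2}$ ($H{\left(G \right)} = \frac{G - \left(5 + 4 G\right)}{2} = \frac{-5 - 3 G}{2} = - \frac{5}{2} - \frac{3 G}{2}$)
$\frac{H{\left(-79 \right)}}{a{\left(-470,-125 \right)}} + \frac{487159}{309204} = \frac{- \frac{5}{2} - - \frac{237}{2}}{\frac{1}{-470} \left(295 - 470\right)} + \frac{487159}{309204} = \frac{- \frac{5}{2} + \frac{237}{2}}{\left(- \frac{1}{470}\right) \left(-175\right)} + 487159 \cdot \frac{1}{309204} = \frac{116}{\frac{35}{94}} + \frac{487159}{309204} = 116 \cdot \frac{94}{35} + \frac{487159}{309204} = \frac{10904}{35} + \frac{487159}{309204} = \frac{484087283}{1546020}$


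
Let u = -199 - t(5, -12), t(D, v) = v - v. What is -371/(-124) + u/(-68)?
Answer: 3119/527 ≈ 5.9184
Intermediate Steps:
t(D, v) = 0
u = -199 (u = -199 - 1*0 = -199 + 0 = -199)
-371/(-124) + u/(-68) = -371/(-124) - 199/(-68) = -371*(-1/124) - 199*(-1/68) = 371/124 + 199/68 = 3119/527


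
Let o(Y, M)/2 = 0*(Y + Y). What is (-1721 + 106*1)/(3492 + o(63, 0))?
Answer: -1615/3492 ≈ -0.46249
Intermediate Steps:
o(Y, M) = 0 (o(Y, M) = 2*(0*(Y + Y)) = 2*(0*(2*Y)) = 2*0 = 0)
(-1721 + 106*1)/(3492 + o(63, 0)) = (-1721 + 106*1)/(3492 + 0) = (-1721 + 106)/3492 = -1615*1/3492 = -1615/3492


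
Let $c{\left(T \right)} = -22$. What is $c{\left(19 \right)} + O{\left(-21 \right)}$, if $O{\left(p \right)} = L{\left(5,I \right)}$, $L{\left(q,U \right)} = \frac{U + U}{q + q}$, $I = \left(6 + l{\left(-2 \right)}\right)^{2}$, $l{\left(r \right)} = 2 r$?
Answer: $- \frac{106}{5} \approx -21.2$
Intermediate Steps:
$I = 4$ ($I = \left(6 + 2 \left(-2\right)\right)^{2} = \left(6 - 4\right)^{2} = 2^{2} = 4$)
$L{\left(q,U \right)} = \frac{U}{q}$ ($L{\left(q,U \right)} = \frac{2 U}{2 q} = 2 U \frac{1}{2 q} = \frac{U}{q}$)
$O{\left(p \right)} = \frac{4}{5}$
$c{\left(19 \right)} + O{\left(-21 \right)} = -22 + \frac{4}{5} = - \frac{106}{5}$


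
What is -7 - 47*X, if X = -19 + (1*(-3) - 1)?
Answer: 1074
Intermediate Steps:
X = -23 (X = -19 + (-3 - 1) = -19 - 4 = -23)
-7 - 47*X = -7 - 47*(-23) = -7 + 1081 = 1074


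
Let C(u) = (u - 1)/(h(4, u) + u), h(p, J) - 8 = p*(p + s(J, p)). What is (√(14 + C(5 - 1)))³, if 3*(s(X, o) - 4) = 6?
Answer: 731*√9503/1352 ≈ 52.707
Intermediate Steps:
s(X, o) = 6 (s(X, o) = 4 + (⅓)*6 = 4 + 2 = 6)
h(p, J) = 8 + p*(6 + p) (h(p, J) = 8 + p*(p + 6) = 8 + p*(6 + p))
C(u) = (-1 + u)/(48 + u) (C(u) = (u - 1)/((8 + 4² + 6*4) + u) = (-1 + u)/((8 + 16 + 24) + u) = (-1 + u)/(48 + u))
(√(14 + C(5 - 1)))³ = (√(14 + (-1 + (5 - 1))/(48 + (5 - 1))))³ = (√(14 + (-1 + 4)/(48 + 4)))³ = (√(14 + 3/52))³ = (√(731/52))³ = (√9503/26)³ = 731*√9503/1352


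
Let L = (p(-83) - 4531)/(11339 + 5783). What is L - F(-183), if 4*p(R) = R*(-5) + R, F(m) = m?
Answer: 1564439/8561 ≈ 182.74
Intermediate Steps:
p(R) = -R (p(R) = (R*(-5) + R)/4 = (-5*R + R)/4 = (-4*R)/4 = -R)
L = -2224/8561 (L = (-1*(-83) - 4531)/(11339 + 5783) = (83 - 4531)/17122 = -4448*1/17122 = -2224/8561 ≈ -0.25978)
L - F(-183) = -2224/8561 - 1*(-183) = -2224/8561 + 183 = 1564439/8561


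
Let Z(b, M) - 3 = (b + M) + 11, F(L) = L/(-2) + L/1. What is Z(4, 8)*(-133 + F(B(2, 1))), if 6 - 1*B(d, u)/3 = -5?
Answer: -3029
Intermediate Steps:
B(d, u) = 33 (B(d, u) = 18 - 3*(-5) = 18 + 15 = 33)
F(L) = L/2 (F(L) = L*(-½) + L*1 = -L/2 + L = L/2)
Z(b, M) = 14 + M + b (Z(b, M) = 3 + ((b + M) + 11) = 3 + ((M + b) + 11) = 3 + (11 + M + b) = 14 + M + b)
Z(4, 8)*(-133 + F(B(2, 1))) = (14 + 8 + 4)*(-133 + (½)*33) = 26*(-133 + 33/2) = 26*(-233/2) = -3029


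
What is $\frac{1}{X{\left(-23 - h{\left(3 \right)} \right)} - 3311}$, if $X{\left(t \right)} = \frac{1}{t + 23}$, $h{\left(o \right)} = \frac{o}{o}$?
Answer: $- \frac{1}{3312} \approx -0.00030193$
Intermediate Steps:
$h{\left(o \right)} = 1$
$X{\left(t \right)} = \frac{1}{23 + t}$
$\frac{1}{X{\left(-23 - h{\left(3 \right)} \right)} - 3311} = \frac{1}{\frac{1}{23 - 24} - 3311} = \frac{1}{\frac{1}{-1} - 3311} = \frac{1}{-1 - 3311} = \frac{1}{-3312} = - \frac{1}{3312}$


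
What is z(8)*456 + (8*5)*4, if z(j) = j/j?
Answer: 616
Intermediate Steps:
z(j) = 1
z(8)*456 + (8*5)*4 = 1*456 + (8*5)*4 = 456 + 40*4 = 456 + 160 = 616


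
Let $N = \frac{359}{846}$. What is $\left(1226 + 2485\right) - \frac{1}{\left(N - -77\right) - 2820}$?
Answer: $\frac{8610333555}{2320219} \approx 3711.0$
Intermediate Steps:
$N = \frac{359}{846}$ ($N = 359 \cdot \frac{1}{846} = \frac{359}{846} \approx 0.42435$)
$\left(1226 + 2485\right) - \frac{1}{\left(N - -77\right) - 2820} = \left(1226 + 2485\right) - \frac{1}{\left(\frac{359}{846} - -77\right) - 2820} = 3711 - \frac{1}{\left(\frac{359}{846} + 77\right) - 2820} = 3711 - \frac{1}{\frac{65501}{846} - 2820} = 3711 - \frac{1}{- \frac{2320219}{846}} = 3711 - - \frac{846}{2320219} = 3711 + \frac{846}{2320219} = \frac{8610333555}{2320219}$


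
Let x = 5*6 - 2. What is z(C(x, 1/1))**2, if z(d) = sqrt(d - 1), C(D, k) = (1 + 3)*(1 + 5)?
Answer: 23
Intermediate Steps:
x = 28 (x = 30 - 2 = 28)
C(D, k) = 24 (C(D, k) = 4*6 = 24)
z(d) = sqrt(-1 + d)
z(C(x, 1/1))**2 = (sqrt(-1 + 24))**2 = (sqrt(23))**2 = 23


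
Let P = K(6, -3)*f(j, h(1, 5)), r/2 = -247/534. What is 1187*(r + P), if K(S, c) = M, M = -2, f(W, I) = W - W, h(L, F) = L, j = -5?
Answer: -293189/267 ≈ -1098.1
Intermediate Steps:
f(W, I) = 0
r = -247/267 (r = 2*(-247/534) = -247/267 ≈ -0.92509)
K(S, c) = -2
P = 0 (P = -2*0 = 0)
1187*(r + P) = 1187*(-247/267 + 0) = 1187*(-247/267) = -293189/267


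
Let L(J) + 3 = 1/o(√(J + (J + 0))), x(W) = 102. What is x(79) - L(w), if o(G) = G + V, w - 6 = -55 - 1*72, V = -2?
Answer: 12916/123 + 11*I*√2/246 ≈ 105.01 + 0.063237*I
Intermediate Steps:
w = -121 (w = 6 + (-55 - 1*72) = 6 + (-55 - 72) = 6 - 127 = -121)
o(G) = -2 + G (o(G) = G - 2 = -2 + G)
L(J) = -3 + 1/(-2 + √2*√J) (L(J) = -3 + 1/(-2 + √(J + (J + 0))) = -3 + 1/(-2 + √(J + J)) = -3 + 1/(-2 + √(2*J)) = -3 + 1/(-2 + √2*√J))
x(79) - L(w) = 102 - (-3 + 1/(-2 + √2*√(-121))) = 102 - (-3 + 1/(-2 + √2*(11*I))) = 102 - (-3 + 1/(-2 + 11*I*√2)) = 102 + (3 - 1/(-2 + 11*I*√2)) = 105 - 1/(-2 + 11*I*√2)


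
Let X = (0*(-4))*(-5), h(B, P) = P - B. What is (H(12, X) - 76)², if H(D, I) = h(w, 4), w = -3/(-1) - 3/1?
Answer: 5184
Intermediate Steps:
w = 0 (w = -3*(-1) - 3*1 = 3 - 3 = 0)
X = 0 (X = 0*(-5) = 0)
H(D, I) = 4 (H(D, I) = 4 - 1*0 = 4 + 0 = 4)
(H(12, X) - 76)² = (4 - 76)² = (-72)² = 5184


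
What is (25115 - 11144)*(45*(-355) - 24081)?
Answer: -559622376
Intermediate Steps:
(25115 - 11144)*(45*(-355) - 24081) = 13971*(-15975 - 24081) = 13971*(-40056) = -559622376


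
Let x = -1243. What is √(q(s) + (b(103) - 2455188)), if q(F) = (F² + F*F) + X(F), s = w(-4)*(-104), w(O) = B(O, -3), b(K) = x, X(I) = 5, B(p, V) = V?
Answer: I*√2261738 ≈ 1503.9*I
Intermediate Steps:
b(K) = -1243
w(O) = -3
s = 312 (s = -3*(-104) = 312)
q(F) = 5 + 2*F² (q(F) = (F² + F*F) + 5 = (F² + F²) + 5 = 2*F² + 5 = 5 + 2*F²)
√(q(s) + (b(103) - 2455188)) = √((5 + 2*312²) + (-1243 - 2455188)) = √((5 + 2*97344) - 2456431) = √((5 + 194688) - 2456431) = √(194693 - 2456431) = √(-2261738) = I*√2261738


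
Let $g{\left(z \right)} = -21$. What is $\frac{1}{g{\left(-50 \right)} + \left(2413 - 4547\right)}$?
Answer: $- \frac{1}{2155} \approx -0.00046404$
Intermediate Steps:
$\frac{1}{g{\left(-50 \right)} + \left(2413 - 4547\right)} = \frac{1}{-21 + \left(2413 - 4547\right)} = \frac{1}{-21 - 2134} = \frac{1}{-2155} = - \frac{1}{2155}$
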